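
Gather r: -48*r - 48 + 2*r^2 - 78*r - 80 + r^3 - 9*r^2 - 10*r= r^3 - 7*r^2 - 136*r - 128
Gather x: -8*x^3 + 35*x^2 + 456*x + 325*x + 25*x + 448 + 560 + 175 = -8*x^3 + 35*x^2 + 806*x + 1183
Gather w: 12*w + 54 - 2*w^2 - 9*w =-2*w^2 + 3*w + 54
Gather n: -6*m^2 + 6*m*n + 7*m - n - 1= -6*m^2 + 7*m + n*(6*m - 1) - 1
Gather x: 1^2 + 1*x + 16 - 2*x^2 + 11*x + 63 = -2*x^2 + 12*x + 80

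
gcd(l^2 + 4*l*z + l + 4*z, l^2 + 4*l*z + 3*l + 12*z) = l + 4*z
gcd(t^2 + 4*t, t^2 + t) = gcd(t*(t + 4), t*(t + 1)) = t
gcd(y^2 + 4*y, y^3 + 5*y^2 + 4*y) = y^2 + 4*y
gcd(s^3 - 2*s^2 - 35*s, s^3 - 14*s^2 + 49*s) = s^2 - 7*s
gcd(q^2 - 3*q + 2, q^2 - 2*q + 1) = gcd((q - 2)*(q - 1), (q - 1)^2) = q - 1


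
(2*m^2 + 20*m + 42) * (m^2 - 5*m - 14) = 2*m^4 + 10*m^3 - 86*m^2 - 490*m - 588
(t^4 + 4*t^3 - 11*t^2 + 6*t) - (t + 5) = t^4 + 4*t^3 - 11*t^2 + 5*t - 5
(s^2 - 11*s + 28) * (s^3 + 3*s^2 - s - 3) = s^5 - 8*s^4 - 6*s^3 + 92*s^2 + 5*s - 84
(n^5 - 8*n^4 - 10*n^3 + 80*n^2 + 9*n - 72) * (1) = n^5 - 8*n^4 - 10*n^3 + 80*n^2 + 9*n - 72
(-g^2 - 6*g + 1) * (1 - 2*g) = 2*g^3 + 11*g^2 - 8*g + 1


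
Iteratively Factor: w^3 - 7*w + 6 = (w - 2)*(w^2 + 2*w - 3) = (w - 2)*(w + 3)*(w - 1)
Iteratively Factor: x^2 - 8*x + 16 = (x - 4)*(x - 4)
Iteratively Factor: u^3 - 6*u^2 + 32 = (u - 4)*(u^2 - 2*u - 8) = (u - 4)*(u + 2)*(u - 4)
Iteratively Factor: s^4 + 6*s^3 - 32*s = (s)*(s^3 + 6*s^2 - 32) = s*(s + 4)*(s^2 + 2*s - 8) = s*(s - 2)*(s + 4)*(s + 4)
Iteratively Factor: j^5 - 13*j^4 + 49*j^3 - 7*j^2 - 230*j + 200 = (j - 4)*(j^4 - 9*j^3 + 13*j^2 + 45*j - 50) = (j - 4)*(j + 2)*(j^3 - 11*j^2 + 35*j - 25) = (j - 4)*(j - 1)*(j + 2)*(j^2 - 10*j + 25) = (j - 5)*(j - 4)*(j - 1)*(j + 2)*(j - 5)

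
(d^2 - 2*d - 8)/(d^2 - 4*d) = (d + 2)/d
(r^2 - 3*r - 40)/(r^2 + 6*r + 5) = (r - 8)/(r + 1)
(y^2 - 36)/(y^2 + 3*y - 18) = (y - 6)/(y - 3)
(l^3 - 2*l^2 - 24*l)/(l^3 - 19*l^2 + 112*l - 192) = l*(l^2 - 2*l - 24)/(l^3 - 19*l^2 + 112*l - 192)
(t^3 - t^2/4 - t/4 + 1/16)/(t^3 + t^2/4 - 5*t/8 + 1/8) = (t + 1/2)/(t + 1)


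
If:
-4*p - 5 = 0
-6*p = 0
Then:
No Solution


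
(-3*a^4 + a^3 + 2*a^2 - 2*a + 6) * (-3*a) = 9*a^5 - 3*a^4 - 6*a^3 + 6*a^2 - 18*a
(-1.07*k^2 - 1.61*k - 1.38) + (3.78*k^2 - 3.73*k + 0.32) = 2.71*k^2 - 5.34*k - 1.06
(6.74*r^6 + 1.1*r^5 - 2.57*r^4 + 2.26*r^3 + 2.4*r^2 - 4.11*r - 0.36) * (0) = 0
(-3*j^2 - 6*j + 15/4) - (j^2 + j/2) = -4*j^2 - 13*j/2 + 15/4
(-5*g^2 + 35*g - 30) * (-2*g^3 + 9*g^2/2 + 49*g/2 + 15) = 10*g^5 - 185*g^4/2 + 95*g^3 + 1295*g^2/2 - 210*g - 450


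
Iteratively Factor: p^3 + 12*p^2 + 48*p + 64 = (p + 4)*(p^2 + 8*p + 16) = (p + 4)^2*(p + 4)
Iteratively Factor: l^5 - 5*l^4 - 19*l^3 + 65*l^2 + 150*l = (l - 5)*(l^4 - 19*l^2 - 30*l) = l*(l - 5)*(l^3 - 19*l - 30) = l*(l - 5)*(l + 2)*(l^2 - 2*l - 15) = l*(l - 5)^2*(l + 2)*(l + 3)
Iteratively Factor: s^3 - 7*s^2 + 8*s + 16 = (s - 4)*(s^2 - 3*s - 4) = (s - 4)*(s + 1)*(s - 4)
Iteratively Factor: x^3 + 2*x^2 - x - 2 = (x + 2)*(x^2 - 1) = (x + 1)*(x + 2)*(x - 1)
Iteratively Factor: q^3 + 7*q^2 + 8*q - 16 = (q + 4)*(q^2 + 3*q - 4) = (q + 4)^2*(q - 1)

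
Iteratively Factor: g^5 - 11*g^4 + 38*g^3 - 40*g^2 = (g - 4)*(g^4 - 7*g^3 + 10*g^2) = (g - 5)*(g - 4)*(g^3 - 2*g^2) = g*(g - 5)*(g - 4)*(g^2 - 2*g) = g^2*(g - 5)*(g - 4)*(g - 2)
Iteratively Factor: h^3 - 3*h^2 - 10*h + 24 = (h - 2)*(h^2 - h - 12) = (h - 2)*(h + 3)*(h - 4)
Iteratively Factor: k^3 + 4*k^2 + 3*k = (k + 1)*(k^2 + 3*k) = (k + 1)*(k + 3)*(k)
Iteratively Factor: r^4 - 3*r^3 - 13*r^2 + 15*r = (r)*(r^3 - 3*r^2 - 13*r + 15) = r*(r - 1)*(r^2 - 2*r - 15) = r*(r - 5)*(r - 1)*(r + 3)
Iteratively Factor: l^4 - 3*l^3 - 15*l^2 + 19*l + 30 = (l + 1)*(l^3 - 4*l^2 - 11*l + 30) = (l - 2)*(l + 1)*(l^2 - 2*l - 15) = (l - 5)*(l - 2)*(l + 1)*(l + 3)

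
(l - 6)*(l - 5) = l^2 - 11*l + 30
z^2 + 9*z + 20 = (z + 4)*(z + 5)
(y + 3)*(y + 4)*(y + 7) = y^3 + 14*y^2 + 61*y + 84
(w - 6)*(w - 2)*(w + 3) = w^3 - 5*w^2 - 12*w + 36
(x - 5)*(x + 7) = x^2 + 2*x - 35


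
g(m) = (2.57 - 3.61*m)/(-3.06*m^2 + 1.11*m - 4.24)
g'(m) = (2.57 - 3.61*m)*(6.12*m - 1.11)/(-3.06*m^2 + 1.11*m - 4.24)^2 - 3.61/(-3.06*m^2 + 1.11*m - 4.24)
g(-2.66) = -0.42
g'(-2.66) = -0.13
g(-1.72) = -0.58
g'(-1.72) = -0.20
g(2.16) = 0.32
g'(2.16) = -0.02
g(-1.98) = -0.53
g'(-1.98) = -0.18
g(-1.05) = -0.72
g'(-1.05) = -0.21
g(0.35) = -0.31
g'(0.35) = 0.93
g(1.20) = 0.24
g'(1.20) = 0.29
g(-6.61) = -0.18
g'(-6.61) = -0.03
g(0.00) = -0.61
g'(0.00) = 0.69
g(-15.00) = -0.08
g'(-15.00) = -0.01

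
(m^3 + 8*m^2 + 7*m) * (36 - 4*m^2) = -4*m^5 - 32*m^4 + 8*m^3 + 288*m^2 + 252*m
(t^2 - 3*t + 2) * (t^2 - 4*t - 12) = t^4 - 7*t^3 + 2*t^2 + 28*t - 24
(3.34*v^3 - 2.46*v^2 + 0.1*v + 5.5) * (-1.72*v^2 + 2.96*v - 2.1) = -5.7448*v^5 + 14.1176*v^4 - 14.4676*v^3 - 3.998*v^2 + 16.07*v - 11.55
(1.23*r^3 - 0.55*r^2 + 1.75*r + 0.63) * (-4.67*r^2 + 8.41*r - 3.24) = -5.7441*r^5 + 12.9128*r^4 - 16.7832*r^3 + 13.5574*r^2 - 0.3717*r - 2.0412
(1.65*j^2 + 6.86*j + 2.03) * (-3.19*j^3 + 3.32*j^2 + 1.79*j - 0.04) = -5.2635*j^5 - 16.4054*j^4 + 19.253*j^3 + 18.953*j^2 + 3.3593*j - 0.0812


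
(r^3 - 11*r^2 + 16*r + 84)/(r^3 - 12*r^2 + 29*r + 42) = (r + 2)/(r + 1)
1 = 1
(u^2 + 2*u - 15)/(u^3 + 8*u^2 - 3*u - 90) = 1/(u + 6)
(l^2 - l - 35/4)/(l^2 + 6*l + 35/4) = (2*l - 7)/(2*l + 7)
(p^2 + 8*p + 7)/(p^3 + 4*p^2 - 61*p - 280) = (p + 1)/(p^2 - 3*p - 40)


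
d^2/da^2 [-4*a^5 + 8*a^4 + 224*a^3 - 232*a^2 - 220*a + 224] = -80*a^3 + 96*a^2 + 1344*a - 464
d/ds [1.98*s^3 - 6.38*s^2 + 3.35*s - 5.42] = 5.94*s^2 - 12.76*s + 3.35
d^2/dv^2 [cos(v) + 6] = -cos(v)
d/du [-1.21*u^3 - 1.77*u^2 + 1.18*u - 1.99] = -3.63*u^2 - 3.54*u + 1.18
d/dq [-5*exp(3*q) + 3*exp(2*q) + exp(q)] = (-15*exp(2*q) + 6*exp(q) + 1)*exp(q)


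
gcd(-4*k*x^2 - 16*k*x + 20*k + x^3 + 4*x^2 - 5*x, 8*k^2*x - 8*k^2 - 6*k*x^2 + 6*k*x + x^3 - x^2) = -4*k*x + 4*k + x^2 - x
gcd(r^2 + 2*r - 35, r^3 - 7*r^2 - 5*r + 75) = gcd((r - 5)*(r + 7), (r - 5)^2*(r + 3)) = r - 5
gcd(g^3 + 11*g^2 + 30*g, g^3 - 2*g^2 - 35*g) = g^2 + 5*g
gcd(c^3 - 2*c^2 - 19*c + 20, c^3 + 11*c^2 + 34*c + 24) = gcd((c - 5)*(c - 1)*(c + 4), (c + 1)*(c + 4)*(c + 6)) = c + 4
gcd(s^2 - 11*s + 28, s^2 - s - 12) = s - 4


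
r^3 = r^3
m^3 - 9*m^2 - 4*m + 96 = (m - 8)*(m - 4)*(m + 3)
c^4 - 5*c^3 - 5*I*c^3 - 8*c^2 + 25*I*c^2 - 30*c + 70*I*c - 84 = (c - 7)*(c + 2)*(c - 6*I)*(c + I)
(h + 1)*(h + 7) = h^2 + 8*h + 7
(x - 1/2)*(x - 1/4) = x^2 - 3*x/4 + 1/8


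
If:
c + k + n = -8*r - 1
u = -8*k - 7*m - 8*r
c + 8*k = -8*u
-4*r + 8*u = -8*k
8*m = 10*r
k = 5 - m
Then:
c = 280/17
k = 345/34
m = -175/34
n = 181/34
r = -70/17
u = -415/34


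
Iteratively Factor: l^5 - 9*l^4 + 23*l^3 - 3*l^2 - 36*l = (l + 1)*(l^4 - 10*l^3 + 33*l^2 - 36*l) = (l - 3)*(l + 1)*(l^3 - 7*l^2 + 12*l) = (l - 4)*(l - 3)*(l + 1)*(l^2 - 3*l) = l*(l - 4)*(l - 3)*(l + 1)*(l - 3)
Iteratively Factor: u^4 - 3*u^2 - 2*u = (u)*(u^3 - 3*u - 2) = u*(u - 2)*(u^2 + 2*u + 1) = u*(u - 2)*(u + 1)*(u + 1)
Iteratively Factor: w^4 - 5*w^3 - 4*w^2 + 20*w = (w)*(w^3 - 5*w^2 - 4*w + 20) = w*(w - 2)*(w^2 - 3*w - 10) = w*(w - 5)*(w - 2)*(w + 2)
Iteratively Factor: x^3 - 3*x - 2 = (x + 1)*(x^2 - x - 2) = (x + 1)^2*(x - 2)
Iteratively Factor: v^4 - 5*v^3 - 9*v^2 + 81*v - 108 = (v + 4)*(v^3 - 9*v^2 + 27*v - 27) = (v - 3)*(v + 4)*(v^2 - 6*v + 9) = (v - 3)^2*(v + 4)*(v - 3)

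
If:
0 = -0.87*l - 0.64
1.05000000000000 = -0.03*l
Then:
No Solution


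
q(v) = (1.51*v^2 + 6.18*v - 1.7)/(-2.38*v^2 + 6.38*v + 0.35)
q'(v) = (3.02*v + 6.18)/(-2.38*v^2 + 6.38*v + 0.35) + (4.76*v - 6.38)*(1.51*v^2 + 6.18*v - 1.7)/(-2.38*v^2 + 6.38*v + 0.35)^2 = (24.3422*v^2 - 7.035*v + 13.009)/(5.6644*v^4 - 30.3688*v^3 + 39.0384*v^2 + 4.466*v + 0.1225)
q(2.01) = 4.73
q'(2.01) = 7.68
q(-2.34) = 0.29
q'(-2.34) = 0.21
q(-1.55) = 0.50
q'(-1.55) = 0.35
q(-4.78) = -0.04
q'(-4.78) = 0.08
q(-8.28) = -0.23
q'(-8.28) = 0.04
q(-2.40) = 0.27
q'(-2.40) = 0.21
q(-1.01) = 0.75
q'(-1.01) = 0.62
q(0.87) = 1.18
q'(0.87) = 1.51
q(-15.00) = -0.39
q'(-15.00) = 0.01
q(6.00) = -1.91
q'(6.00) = 0.38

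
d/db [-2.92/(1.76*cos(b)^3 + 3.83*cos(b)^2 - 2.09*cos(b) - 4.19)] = (-15.4176*cos(b)^2 - 22.3672*cos(b) + 6.1028)*sin(b)/(1.76*cos(b)^3 + 3.83*cos(b)^2 - 2.09*cos(b) - 4.19)^2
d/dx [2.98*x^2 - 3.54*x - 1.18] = 5.96*x - 3.54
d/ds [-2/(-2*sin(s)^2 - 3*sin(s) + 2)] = -2*(4*sin(s) + 3)*cos(s)/(2*sin(s)^2 + 3*sin(s) - 2)^2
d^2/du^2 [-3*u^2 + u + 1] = -6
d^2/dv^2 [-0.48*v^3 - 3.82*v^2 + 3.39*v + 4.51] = -2.88*v - 7.64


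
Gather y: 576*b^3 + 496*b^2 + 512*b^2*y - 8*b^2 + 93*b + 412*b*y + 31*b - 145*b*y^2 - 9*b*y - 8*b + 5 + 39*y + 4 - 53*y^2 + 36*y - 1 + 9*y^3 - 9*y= 576*b^3 + 488*b^2 + 116*b + 9*y^3 + y^2*(-145*b - 53) + y*(512*b^2 + 403*b + 66) + 8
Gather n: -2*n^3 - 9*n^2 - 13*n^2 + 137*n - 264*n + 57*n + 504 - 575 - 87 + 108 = -2*n^3 - 22*n^2 - 70*n - 50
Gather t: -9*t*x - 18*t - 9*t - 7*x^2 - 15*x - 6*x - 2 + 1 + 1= t*(-9*x - 27) - 7*x^2 - 21*x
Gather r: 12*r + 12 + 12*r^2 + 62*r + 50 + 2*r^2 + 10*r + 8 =14*r^2 + 84*r + 70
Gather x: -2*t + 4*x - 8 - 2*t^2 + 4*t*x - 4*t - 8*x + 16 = -2*t^2 - 6*t + x*(4*t - 4) + 8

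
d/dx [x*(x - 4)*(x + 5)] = 3*x^2 + 2*x - 20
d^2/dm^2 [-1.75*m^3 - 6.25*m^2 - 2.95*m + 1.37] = -10.5*m - 12.5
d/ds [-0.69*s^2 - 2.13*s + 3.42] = -1.38*s - 2.13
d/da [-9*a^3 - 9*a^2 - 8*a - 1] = -27*a^2 - 18*a - 8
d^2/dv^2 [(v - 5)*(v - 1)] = 2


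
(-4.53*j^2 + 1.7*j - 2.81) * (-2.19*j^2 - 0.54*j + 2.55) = 9.9207*j^4 - 1.2768*j^3 - 6.3156*j^2 + 5.8524*j - 7.1655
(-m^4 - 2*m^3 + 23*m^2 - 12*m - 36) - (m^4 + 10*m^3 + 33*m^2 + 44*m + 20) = -2*m^4 - 12*m^3 - 10*m^2 - 56*m - 56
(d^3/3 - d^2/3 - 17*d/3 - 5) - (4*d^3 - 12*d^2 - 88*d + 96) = -11*d^3/3 + 35*d^2/3 + 247*d/3 - 101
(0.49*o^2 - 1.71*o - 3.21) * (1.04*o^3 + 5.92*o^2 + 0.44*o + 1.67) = 0.5096*o^5 + 1.1224*o^4 - 13.246*o^3 - 18.9373*o^2 - 4.2681*o - 5.3607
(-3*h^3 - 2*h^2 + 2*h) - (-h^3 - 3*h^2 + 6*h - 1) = -2*h^3 + h^2 - 4*h + 1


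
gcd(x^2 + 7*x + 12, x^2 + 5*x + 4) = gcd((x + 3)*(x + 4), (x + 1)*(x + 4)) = x + 4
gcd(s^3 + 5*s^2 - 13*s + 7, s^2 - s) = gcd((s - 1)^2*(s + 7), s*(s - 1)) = s - 1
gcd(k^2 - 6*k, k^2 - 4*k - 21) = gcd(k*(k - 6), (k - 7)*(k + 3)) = 1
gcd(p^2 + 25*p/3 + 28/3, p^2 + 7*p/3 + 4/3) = p + 4/3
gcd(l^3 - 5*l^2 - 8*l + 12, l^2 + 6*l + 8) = l + 2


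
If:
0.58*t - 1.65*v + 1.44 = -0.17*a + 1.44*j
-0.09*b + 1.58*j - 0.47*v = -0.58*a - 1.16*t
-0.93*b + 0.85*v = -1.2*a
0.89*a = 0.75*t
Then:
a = 0.849237344178971*v - 0.567913554114598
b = 2.00976861614491*v - 0.732791682728514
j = 0.661513004830031 - 0.639672149585182*v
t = 1.00776164842571*v - 0.67392408421599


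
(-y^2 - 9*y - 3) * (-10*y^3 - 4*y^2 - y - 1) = 10*y^5 + 94*y^4 + 67*y^3 + 22*y^2 + 12*y + 3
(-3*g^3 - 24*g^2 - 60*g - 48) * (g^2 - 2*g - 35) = -3*g^5 - 18*g^4 + 93*g^3 + 912*g^2 + 2196*g + 1680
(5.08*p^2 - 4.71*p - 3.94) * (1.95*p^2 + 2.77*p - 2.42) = 9.906*p^4 + 4.8871*p^3 - 33.0233*p^2 + 0.484399999999999*p + 9.5348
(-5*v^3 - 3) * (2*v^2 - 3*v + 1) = -10*v^5 + 15*v^4 - 5*v^3 - 6*v^2 + 9*v - 3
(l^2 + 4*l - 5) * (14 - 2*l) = -2*l^3 + 6*l^2 + 66*l - 70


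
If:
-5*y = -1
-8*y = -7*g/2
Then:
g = 16/35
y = 1/5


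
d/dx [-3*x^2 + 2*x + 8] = 2 - 6*x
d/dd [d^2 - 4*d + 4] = 2*d - 4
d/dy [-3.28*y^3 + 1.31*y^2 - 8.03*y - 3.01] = -9.84*y^2 + 2.62*y - 8.03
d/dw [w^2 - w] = 2*w - 1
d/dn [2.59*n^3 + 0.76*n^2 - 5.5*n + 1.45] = 7.77*n^2 + 1.52*n - 5.5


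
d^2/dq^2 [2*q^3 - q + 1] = 12*q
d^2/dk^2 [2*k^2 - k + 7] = 4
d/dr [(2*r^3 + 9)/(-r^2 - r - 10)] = (-6*r^2*(r^2 + r + 10) + (2*r + 1)*(2*r^3 + 9))/(r^2 + r + 10)^2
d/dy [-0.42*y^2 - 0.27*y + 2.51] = -0.84*y - 0.27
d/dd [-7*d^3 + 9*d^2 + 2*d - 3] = -21*d^2 + 18*d + 2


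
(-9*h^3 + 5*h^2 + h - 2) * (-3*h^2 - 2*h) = 27*h^5 + 3*h^4 - 13*h^3 + 4*h^2 + 4*h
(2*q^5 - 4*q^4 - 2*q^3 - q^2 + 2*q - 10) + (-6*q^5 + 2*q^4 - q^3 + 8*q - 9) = -4*q^5 - 2*q^4 - 3*q^3 - q^2 + 10*q - 19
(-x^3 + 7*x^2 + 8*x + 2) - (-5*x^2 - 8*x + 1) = -x^3 + 12*x^2 + 16*x + 1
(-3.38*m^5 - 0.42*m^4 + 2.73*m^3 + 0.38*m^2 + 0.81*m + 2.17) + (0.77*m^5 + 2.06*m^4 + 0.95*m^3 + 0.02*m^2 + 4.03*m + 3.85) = -2.61*m^5 + 1.64*m^4 + 3.68*m^3 + 0.4*m^2 + 4.84*m + 6.02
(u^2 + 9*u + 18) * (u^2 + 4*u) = u^4 + 13*u^3 + 54*u^2 + 72*u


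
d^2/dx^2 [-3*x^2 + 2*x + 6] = -6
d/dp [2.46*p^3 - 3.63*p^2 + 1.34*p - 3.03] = 7.38*p^2 - 7.26*p + 1.34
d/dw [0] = 0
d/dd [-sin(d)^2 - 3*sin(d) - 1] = -(2*sin(d) + 3)*cos(d)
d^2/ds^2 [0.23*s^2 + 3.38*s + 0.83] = 0.460000000000000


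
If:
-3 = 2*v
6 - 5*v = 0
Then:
No Solution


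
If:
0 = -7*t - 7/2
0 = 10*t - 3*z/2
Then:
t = -1/2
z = -10/3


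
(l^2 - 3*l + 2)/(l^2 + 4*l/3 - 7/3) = 3*(l - 2)/(3*l + 7)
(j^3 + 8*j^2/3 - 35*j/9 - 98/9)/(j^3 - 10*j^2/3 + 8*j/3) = (9*j^2 + 42*j + 49)/(3*j*(3*j - 4))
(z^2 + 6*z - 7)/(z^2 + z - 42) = (z - 1)/(z - 6)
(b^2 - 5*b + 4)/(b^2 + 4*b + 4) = (b^2 - 5*b + 4)/(b^2 + 4*b + 4)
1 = 1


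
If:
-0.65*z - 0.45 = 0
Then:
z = -0.69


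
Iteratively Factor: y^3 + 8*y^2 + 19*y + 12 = (y + 4)*(y^2 + 4*y + 3) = (y + 3)*(y + 4)*(y + 1)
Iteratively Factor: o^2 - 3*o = (o - 3)*(o)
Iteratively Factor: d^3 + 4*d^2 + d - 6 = (d + 3)*(d^2 + d - 2) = (d + 2)*(d + 3)*(d - 1)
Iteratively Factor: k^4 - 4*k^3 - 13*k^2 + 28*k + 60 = (k - 3)*(k^3 - k^2 - 16*k - 20) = (k - 5)*(k - 3)*(k^2 + 4*k + 4) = (k - 5)*(k - 3)*(k + 2)*(k + 2)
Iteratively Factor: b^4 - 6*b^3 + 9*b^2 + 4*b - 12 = (b - 3)*(b^3 - 3*b^2 + 4) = (b - 3)*(b - 2)*(b^2 - b - 2) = (b - 3)*(b - 2)^2*(b + 1)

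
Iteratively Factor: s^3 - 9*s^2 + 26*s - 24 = (s - 3)*(s^2 - 6*s + 8) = (s - 3)*(s - 2)*(s - 4)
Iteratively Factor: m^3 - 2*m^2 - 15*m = (m - 5)*(m^2 + 3*m) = m*(m - 5)*(m + 3)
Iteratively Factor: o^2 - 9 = (o + 3)*(o - 3)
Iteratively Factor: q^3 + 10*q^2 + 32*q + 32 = (q + 2)*(q^2 + 8*q + 16) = (q + 2)*(q + 4)*(q + 4)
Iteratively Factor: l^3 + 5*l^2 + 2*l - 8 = (l + 2)*(l^2 + 3*l - 4) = (l - 1)*(l + 2)*(l + 4)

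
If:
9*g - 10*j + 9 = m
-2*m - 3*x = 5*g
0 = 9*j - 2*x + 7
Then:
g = 13*x/207 - 302/207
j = 2*x/9 - 7/9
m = 755/207 - 343*x/207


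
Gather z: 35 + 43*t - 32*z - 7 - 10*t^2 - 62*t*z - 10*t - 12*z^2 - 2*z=-10*t^2 + 33*t - 12*z^2 + z*(-62*t - 34) + 28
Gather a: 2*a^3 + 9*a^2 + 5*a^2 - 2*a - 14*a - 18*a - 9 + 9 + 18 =2*a^3 + 14*a^2 - 34*a + 18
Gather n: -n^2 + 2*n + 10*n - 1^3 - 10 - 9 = -n^2 + 12*n - 20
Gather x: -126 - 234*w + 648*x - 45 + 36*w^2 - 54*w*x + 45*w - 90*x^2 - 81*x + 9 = 36*w^2 - 189*w - 90*x^2 + x*(567 - 54*w) - 162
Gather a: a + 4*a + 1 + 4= 5*a + 5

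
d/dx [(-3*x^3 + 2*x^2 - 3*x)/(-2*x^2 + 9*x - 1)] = (6*x^4 - 54*x^3 + 21*x^2 - 4*x + 3)/(4*x^4 - 36*x^3 + 85*x^2 - 18*x + 1)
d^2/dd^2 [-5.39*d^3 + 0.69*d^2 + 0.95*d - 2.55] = 1.38 - 32.34*d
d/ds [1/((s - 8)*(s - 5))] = (13 - 2*s)/(s^4 - 26*s^3 + 249*s^2 - 1040*s + 1600)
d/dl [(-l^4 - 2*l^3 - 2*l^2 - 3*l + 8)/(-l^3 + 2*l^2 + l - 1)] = (l^6 - 4*l^5 - 9*l^4 - 6*l^3 + 34*l^2 - 28*l - 5)/(l^6 - 4*l^5 + 2*l^4 + 6*l^3 - 3*l^2 - 2*l + 1)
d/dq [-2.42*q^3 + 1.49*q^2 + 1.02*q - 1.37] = -7.26*q^2 + 2.98*q + 1.02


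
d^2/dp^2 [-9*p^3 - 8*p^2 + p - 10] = -54*p - 16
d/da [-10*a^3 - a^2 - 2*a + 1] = -30*a^2 - 2*a - 2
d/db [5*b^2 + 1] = 10*b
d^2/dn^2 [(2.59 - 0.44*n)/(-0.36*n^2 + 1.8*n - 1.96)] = ((3.4488 - 0.9504*n)*(0.36*n^2 - 1.8*n + 1.96) + (0.44*n - 2.59)*(0.72*n - 1.8)*(1.44*n - 3.6))/(0.36*n^2 - 1.8*n + 1.96)^3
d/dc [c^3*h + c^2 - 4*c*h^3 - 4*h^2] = 3*c^2*h + 2*c - 4*h^3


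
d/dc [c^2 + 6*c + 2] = 2*c + 6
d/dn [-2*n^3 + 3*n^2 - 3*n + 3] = -6*n^2 + 6*n - 3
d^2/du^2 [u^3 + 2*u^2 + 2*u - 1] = 6*u + 4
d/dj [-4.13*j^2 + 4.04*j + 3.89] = 4.04 - 8.26*j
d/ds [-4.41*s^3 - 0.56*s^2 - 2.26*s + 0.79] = -13.23*s^2 - 1.12*s - 2.26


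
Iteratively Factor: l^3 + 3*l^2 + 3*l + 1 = (l + 1)*(l^2 + 2*l + 1) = (l + 1)^2*(l + 1)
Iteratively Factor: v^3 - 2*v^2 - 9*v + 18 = (v + 3)*(v^2 - 5*v + 6) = (v - 2)*(v + 3)*(v - 3)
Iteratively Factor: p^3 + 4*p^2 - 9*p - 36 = (p + 3)*(p^2 + p - 12) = (p + 3)*(p + 4)*(p - 3)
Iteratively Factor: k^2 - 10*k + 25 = (k - 5)*(k - 5)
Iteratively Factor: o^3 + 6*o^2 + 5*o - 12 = (o + 4)*(o^2 + 2*o - 3) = (o - 1)*(o + 4)*(o + 3)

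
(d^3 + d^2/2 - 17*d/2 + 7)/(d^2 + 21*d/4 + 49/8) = 4*(d^2 - 3*d + 2)/(4*d + 7)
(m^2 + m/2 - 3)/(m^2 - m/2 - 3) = (-2*m^2 - m + 6)/(-2*m^2 + m + 6)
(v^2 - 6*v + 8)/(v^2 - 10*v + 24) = (v - 2)/(v - 6)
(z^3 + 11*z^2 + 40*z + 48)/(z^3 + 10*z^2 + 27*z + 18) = (z^2 + 8*z + 16)/(z^2 + 7*z + 6)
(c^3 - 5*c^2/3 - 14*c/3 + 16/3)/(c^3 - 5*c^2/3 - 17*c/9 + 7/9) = 3*(3*c^3 - 5*c^2 - 14*c + 16)/(9*c^3 - 15*c^2 - 17*c + 7)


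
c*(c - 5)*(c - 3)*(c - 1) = c^4 - 9*c^3 + 23*c^2 - 15*c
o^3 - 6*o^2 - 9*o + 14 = (o - 7)*(o - 1)*(o + 2)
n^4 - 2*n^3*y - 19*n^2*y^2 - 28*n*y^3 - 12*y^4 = (n - 6*y)*(n + y)^2*(n + 2*y)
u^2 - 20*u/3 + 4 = (u - 6)*(u - 2/3)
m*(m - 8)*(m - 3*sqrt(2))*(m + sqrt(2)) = m^4 - 8*m^3 - 2*sqrt(2)*m^3 - 6*m^2 + 16*sqrt(2)*m^2 + 48*m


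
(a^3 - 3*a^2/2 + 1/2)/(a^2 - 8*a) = (2*a^3 - 3*a^2 + 1)/(2*a*(a - 8))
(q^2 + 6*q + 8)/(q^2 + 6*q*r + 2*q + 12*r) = (q + 4)/(q + 6*r)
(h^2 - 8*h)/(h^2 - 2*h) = (h - 8)/(h - 2)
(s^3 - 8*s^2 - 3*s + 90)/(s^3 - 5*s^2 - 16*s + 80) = (s^2 - 3*s - 18)/(s^2 - 16)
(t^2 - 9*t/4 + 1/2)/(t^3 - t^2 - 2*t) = (t - 1/4)/(t*(t + 1))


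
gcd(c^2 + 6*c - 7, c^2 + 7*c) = c + 7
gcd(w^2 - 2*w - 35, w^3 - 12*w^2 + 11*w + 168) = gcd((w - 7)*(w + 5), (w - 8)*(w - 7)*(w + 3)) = w - 7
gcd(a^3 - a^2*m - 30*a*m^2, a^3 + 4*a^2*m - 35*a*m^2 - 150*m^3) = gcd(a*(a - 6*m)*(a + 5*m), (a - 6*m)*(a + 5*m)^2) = a^2 - a*m - 30*m^2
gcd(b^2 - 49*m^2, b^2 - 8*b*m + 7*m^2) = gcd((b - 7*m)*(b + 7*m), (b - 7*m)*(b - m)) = b - 7*m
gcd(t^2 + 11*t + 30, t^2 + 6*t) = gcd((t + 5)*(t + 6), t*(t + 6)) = t + 6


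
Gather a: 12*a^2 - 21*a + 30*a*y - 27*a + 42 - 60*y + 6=12*a^2 + a*(30*y - 48) - 60*y + 48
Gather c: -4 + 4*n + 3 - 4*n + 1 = 0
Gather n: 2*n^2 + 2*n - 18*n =2*n^2 - 16*n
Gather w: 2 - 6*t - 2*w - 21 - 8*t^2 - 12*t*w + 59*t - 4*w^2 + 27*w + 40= -8*t^2 + 53*t - 4*w^2 + w*(25 - 12*t) + 21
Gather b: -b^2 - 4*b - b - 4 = -b^2 - 5*b - 4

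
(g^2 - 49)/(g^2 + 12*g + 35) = (g - 7)/(g + 5)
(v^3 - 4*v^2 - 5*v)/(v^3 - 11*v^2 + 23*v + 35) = v/(v - 7)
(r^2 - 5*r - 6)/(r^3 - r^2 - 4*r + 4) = (r^2 - 5*r - 6)/(r^3 - r^2 - 4*r + 4)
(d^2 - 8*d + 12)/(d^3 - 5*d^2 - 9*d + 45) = (d^2 - 8*d + 12)/(d^3 - 5*d^2 - 9*d + 45)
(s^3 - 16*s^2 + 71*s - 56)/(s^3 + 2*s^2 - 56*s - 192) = (s^2 - 8*s + 7)/(s^2 + 10*s + 24)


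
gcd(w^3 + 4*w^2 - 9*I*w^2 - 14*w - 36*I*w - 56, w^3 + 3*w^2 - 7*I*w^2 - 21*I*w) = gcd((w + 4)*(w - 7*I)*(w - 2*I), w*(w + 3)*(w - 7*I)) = w - 7*I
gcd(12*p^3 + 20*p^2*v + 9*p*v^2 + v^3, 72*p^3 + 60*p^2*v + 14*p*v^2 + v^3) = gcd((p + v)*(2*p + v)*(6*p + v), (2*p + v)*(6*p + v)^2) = 12*p^2 + 8*p*v + v^2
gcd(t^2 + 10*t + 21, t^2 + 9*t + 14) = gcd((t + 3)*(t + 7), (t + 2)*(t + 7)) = t + 7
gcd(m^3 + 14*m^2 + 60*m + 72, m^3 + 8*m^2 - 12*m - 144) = m^2 + 12*m + 36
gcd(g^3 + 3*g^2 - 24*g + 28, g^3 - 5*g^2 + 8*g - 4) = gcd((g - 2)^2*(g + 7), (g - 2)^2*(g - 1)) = g^2 - 4*g + 4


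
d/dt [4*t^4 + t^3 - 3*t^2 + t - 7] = 16*t^3 + 3*t^2 - 6*t + 1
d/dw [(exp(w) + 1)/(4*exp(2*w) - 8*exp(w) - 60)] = (2*(1 - exp(w))*(exp(w) + 1) + exp(2*w) - 2*exp(w) - 15)*exp(w)/(4*(-exp(2*w) + 2*exp(w) + 15)^2)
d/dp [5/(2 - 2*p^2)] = 5*p/(p^2 - 1)^2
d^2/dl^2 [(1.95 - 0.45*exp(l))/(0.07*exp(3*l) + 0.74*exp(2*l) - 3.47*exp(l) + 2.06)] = (-0.00881999999999999*exp(6*l) + 0.0160650000000001*exp(5*l) + 0.42747*exp(4*l) + 3.01203*exp(3*l) - 13.43646*exp(2*l) + 8.37274499999999*exp(l) + 12.02937)*exp(l)/(0.000343*exp(9*l) + 0.010878*exp(8*l) + 0.063987*exp(7*l) - 0.64297*exp(6*l) - 2.531679*exp(5*l) + 27.112722*exp(4*l) - 72.628775*exp(3*l) + 83.833554*exp(2*l) - 44.175876*exp(l) + 8.741816)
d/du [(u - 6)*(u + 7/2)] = 2*u - 5/2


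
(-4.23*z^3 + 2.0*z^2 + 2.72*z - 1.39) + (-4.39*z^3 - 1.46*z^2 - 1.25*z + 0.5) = -8.62*z^3 + 0.54*z^2 + 1.47*z - 0.89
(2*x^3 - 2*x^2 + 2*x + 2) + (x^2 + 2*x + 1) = 2*x^3 - x^2 + 4*x + 3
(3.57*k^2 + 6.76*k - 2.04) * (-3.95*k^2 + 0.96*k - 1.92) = -14.1015*k^4 - 23.2748*k^3 + 7.6932*k^2 - 14.9376*k + 3.9168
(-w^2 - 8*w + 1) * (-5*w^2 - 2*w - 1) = 5*w^4 + 42*w^3 + 12*w^2 + 6*w - 1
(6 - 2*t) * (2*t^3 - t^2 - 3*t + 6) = -4*t^4 + 14*t^3 - 30*t + 36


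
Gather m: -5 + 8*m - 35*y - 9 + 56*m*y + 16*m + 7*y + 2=m*(56*y + 24) - 28*y - 12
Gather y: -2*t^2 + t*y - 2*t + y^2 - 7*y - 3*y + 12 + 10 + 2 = -2*t^2 - 2*t + y^2 + y*(t - 10) + 24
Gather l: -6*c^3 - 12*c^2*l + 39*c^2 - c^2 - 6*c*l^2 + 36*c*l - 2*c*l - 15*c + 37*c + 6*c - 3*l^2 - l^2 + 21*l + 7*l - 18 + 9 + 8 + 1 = -6*c^3 + 38*c^2 + 28*c + l^2*(-6*c - 4) + l*(-12*c^2 + 34*c + 28)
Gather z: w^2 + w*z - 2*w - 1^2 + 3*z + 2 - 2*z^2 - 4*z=w^2 - 2*w - 2*z^2 + z*(w - 1) + 1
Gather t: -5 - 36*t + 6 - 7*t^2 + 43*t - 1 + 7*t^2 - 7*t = 0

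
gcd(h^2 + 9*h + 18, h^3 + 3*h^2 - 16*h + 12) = h + 6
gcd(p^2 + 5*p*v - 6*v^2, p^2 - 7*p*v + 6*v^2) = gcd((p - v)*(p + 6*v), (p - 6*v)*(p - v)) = p - v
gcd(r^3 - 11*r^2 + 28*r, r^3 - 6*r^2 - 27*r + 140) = r^2 - 11*r + 28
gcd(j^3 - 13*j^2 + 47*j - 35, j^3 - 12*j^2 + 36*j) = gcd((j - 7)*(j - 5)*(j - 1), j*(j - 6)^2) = 1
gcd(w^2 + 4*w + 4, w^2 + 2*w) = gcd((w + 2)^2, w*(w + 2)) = w + 2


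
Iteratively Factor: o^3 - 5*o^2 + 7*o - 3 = (o - 1)*(o^2 - 4*o + 3) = (o - 1)^2*(o - 3)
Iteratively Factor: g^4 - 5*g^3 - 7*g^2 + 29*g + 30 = (g + 2)*(g^3 - 7*g^2 + 7*g + 15) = (g - 3)*(g + 2)*(g^2 - 4*g - 5) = (g - 3)*(g + 1)*(g + 2)*(g - 5)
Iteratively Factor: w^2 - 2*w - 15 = (w + 3)*(w - 5)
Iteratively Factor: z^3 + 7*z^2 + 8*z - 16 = (z + 4)*(z^2 + 3*z - 4) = (z - 1)*(z + 4)*(z + 4)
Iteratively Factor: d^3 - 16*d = (d)*(d^2 - 16) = d*(d - 4)*(d + 4)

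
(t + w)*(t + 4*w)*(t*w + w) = t^3*w + 5*t^2*w^2 + t^2*w + 4*t*w^3 + 5*t*w^2 + 4*w^3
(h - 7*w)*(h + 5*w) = h^2 - 2*h*w - 35*w^2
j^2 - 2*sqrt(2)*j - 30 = (j - 5*sqrt(2))*(j + 3*sqrt(2))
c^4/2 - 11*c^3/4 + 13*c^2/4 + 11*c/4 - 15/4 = (c/2 + 1/2)*(c - 3)*(c - 5/2)*(c - 1)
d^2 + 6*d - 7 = (d - 1)*(d + 7)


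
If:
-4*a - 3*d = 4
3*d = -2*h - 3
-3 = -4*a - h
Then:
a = 5/12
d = -17/9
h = 4/3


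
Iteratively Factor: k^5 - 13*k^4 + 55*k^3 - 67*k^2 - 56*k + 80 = (k - 4)*(k^4 - 9*k^3 + 19*k^2 + 9*k - 20) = (k - 4)*(k + 1)*(k^3 - 10*k^2 + 29*k - 20) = (k - 4)*(k - 1)*(k + 1)*(k^2 - 9*k + 20) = (k - 4)^2*(k - 1)*(k + 1)*(k - 5)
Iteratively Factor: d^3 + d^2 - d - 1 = (d + 1)*(d^2 - 1) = (d + 1)^2*(d - 1)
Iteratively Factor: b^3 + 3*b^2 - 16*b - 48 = (b + 4)*(b^2 - b - 12) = (b - 4)*(b + 4)*(b + 3)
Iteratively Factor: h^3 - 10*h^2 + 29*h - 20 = (h - 5)*(h^2 - 5*h + 4) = (h - 5)*(h - 4)*(h - 1)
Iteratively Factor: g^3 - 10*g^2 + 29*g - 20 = (g - 5)*(g^2 - 5*g + 4) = (g - 5)*(g - 1)*(g - 4)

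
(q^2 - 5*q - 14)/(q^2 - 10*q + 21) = (q + 2)/(q - 3)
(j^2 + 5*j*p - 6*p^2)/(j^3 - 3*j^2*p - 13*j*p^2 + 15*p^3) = (-j - 6*p)/(-j^2 + 2*j*p + 15*p^2)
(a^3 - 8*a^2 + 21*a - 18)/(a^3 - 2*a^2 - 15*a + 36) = (a - 2)/(a + 4)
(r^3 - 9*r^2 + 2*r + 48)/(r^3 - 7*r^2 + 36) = (r - 8)/(r - 6)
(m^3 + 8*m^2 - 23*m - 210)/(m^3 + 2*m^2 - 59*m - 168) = (m^2 + m - 30)/(m^2 - 5*m - 24)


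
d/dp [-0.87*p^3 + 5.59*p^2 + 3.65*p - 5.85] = -2.61*p^2 + 11.18*p + 3.65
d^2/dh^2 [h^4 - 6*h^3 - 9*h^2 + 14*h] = 12*h^2 - 36*h - 18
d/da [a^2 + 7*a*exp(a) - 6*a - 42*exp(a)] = 7*a*exp(a) + 2*a - 35*exp(a) - 6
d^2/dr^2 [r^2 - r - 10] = 2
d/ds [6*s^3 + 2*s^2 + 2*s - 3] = 18*s^2 + 4*s + 2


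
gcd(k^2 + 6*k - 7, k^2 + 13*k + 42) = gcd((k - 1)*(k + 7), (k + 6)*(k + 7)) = k + 7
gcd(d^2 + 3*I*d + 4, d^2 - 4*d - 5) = 1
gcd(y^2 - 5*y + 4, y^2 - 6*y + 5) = y - 1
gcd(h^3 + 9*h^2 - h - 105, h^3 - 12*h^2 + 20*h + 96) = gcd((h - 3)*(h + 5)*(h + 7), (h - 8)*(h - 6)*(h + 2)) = 1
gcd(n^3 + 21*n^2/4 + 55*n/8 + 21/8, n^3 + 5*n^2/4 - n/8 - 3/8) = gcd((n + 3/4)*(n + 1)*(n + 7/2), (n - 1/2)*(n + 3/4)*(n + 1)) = n^2 + 7*n/4 + 3/4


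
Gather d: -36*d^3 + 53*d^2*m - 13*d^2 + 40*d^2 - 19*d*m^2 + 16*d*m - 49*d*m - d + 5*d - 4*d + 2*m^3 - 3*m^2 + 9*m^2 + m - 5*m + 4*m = -36*d^3 + d^2*(53*m + 27) + d*(-19*m^2 - 33*m) + 2*m^3 + 6*m^2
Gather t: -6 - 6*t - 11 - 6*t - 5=-12*t - 22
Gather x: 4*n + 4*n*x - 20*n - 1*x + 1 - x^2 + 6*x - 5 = -16*n - x^2 + x*(4*n + 5) - 4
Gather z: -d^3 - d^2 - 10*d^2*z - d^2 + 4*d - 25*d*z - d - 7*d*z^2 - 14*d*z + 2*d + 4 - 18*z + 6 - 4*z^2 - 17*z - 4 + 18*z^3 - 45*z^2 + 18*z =-d^3 - 2*d^2 + 5*d + 18*z^3 + z^2*(-7*d - 49) + z*(-10*d^2 - 39*d - 17) + 6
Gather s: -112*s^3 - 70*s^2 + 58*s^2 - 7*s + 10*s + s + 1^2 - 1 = -112*s^3 - 12*s^2 + 4*s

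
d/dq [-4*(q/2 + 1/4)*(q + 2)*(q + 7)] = -6*q^2 - 38*q - 37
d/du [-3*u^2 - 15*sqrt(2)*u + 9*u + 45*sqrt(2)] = -6*u - 15*sqrt(2) + 9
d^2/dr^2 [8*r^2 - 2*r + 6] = 16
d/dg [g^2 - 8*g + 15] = 2*g - 8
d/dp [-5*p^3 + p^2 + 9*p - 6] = -15*p^2 + 2*p + 9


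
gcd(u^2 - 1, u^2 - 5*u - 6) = u + 1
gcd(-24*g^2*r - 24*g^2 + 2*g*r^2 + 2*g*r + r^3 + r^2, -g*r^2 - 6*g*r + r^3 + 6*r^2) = 1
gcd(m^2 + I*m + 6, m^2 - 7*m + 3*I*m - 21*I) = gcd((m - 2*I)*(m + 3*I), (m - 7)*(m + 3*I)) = m + 3*I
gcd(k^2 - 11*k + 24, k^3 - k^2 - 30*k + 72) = k - 3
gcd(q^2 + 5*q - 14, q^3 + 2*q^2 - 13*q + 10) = q - 2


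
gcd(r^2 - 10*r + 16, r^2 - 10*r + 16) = r^2 - 10*r + 16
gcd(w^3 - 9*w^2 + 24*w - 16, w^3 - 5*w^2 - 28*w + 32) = w - 1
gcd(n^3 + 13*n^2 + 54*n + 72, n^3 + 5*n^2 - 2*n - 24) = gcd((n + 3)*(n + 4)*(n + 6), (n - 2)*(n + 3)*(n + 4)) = n^2 + 7*n + 12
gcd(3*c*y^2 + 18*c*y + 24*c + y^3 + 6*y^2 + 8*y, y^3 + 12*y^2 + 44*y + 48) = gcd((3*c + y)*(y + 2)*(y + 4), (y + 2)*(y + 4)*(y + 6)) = y^2 + 6*y + 8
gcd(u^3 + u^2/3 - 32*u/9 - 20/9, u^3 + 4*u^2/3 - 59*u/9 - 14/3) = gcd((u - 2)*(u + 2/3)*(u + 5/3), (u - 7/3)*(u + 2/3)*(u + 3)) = u + 2/3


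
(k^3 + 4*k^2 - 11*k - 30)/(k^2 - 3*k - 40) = (k^2 - k - 6)/(k - 8)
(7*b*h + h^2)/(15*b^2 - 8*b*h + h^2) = h*(7*b + h)/(15*b^2 - 8*b*h + h^2)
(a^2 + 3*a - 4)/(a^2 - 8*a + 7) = (a + 4)/(a - 7)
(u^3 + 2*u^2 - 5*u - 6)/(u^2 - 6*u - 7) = (u^2 + u - 6)/(u - 7)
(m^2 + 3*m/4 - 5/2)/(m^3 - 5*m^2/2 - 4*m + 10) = (4*m - 5)/(2*(2*m^2 - 9*m + 10))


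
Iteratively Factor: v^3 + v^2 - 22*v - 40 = (v + 4)*(v^2 - 3*v - 10) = (v - 5)*(v + 4)*(v + 2)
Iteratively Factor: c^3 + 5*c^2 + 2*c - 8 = (c - 1)*(c^2 + 6*c + 8) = (c - 1)*(c + 2)*(c + 4)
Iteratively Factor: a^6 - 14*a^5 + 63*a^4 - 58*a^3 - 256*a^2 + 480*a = (a - 5)*(a^5 - 9*a^4 + 18*a^3 + 32*a^2 - 96*a) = a*(a - 5)*(a^4 - 9*a^3 + 18*a^2 + 32*a - 96) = a*(a - 5)*(a + 2)*(a^3 - 11*a^2 + 40*a - 48) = a*(a - 5)*(a - 4)*(a + 2)*(a^2 - 7*a + 12) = a*(a - 5)*(a - 4)*(a - 3)*(a + 2)*(a - 4)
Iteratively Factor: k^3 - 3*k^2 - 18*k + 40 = (k - 2)*(k^2 - k - 20) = (k - 2)*(k + 4)*(k - 5)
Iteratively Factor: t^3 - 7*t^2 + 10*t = (t)*(t^2 - 7*t + 10) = t*(t - 5)*(t - 2)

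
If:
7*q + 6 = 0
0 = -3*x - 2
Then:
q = -6/7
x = -2/3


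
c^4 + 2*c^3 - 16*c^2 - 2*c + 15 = (c - 3)*(c - 1)*(c + 1)*(c + 5)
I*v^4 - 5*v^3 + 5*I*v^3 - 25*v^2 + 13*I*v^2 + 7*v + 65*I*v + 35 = (v + 5)*(v - I)*(v + 7*I)*(I*v + 1)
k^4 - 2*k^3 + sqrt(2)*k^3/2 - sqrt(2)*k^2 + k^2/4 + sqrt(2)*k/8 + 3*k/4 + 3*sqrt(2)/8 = (k - 3/2)*(k - 1)*(k + 1/2)*(k + sqrt(2)/2)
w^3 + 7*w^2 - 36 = (w - 2)*(w + 3)*(w + 6)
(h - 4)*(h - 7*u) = h^2 - 7*h*u - 4*h + 28*u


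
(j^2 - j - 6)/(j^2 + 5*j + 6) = (j - 3)/(j + 3)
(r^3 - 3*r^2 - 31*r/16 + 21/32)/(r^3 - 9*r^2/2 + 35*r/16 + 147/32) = (4*r - 1)/(4*r - 7)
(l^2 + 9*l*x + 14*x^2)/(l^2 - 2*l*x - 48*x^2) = (-l^2 - 9*l*x - 14*x^2)/(-l^2 + 2*l*x + 48*x^2)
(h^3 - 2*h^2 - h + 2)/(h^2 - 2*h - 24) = (-h^3 + 2*h^2 + h - 2)/(-h^2 + 2*h + 24)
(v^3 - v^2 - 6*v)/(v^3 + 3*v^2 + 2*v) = (v - 3)/(v + 1)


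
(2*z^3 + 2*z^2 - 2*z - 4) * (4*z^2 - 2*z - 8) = 8*z^5 + 4*z^4 - 28*z^3 - 28*z^2 + 24*z + 32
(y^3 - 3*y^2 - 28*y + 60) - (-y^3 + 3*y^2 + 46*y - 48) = 2*y^3 - 6*y^2 - 74*y + 108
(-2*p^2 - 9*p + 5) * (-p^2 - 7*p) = 2*p^4 + 23*p^3 + 58*p^2 - 35*p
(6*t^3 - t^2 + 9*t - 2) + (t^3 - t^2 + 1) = 7*t^3 - 2*t^2 + 9*t - 1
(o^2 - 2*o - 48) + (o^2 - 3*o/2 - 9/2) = 2*o^2 - 7*o/2 - 105/2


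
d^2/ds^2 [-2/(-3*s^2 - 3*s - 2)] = 12*(-3*s^2 - 3*s + 3*(2*s + 1)^2 - 2)/(3*s^2 + 3*s + 2)^3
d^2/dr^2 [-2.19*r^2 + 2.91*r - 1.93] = -4.38000000000000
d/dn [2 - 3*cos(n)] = 3*sin(n)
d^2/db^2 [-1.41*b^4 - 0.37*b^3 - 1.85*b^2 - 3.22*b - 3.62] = -16.92*b^2 - 2.22*b - 3.7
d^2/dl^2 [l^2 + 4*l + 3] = 2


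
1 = 1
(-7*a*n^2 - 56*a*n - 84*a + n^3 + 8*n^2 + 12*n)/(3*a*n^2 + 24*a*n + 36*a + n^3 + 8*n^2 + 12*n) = (-7*a + n)/(3*a + n)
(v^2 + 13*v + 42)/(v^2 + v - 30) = (v + 7)/(v - 5)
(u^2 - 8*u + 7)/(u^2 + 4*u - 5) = (u - 7)/(u + 5)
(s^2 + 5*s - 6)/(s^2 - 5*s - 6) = (-s^2 - 5*s + 6)/(-s^2 + 5*s + 6)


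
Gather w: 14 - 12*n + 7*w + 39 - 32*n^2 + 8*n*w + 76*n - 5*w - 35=-32*n^2 + 64*n + w*(8*n + 2) + 18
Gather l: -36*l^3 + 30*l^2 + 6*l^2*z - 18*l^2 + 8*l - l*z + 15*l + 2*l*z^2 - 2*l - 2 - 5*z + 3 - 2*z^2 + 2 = -36*l^3 + l^2*(6*z + 12) + l*(2*z^2 - z + 21) - 2*z^2 - 5*z + 3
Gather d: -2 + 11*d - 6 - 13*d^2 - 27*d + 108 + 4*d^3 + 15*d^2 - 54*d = 4*d^3 + 2*d^2 - 70*d + 100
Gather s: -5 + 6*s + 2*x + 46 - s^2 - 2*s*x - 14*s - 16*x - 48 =-s^2 + s*(-2*x - 8) - 14*x - 7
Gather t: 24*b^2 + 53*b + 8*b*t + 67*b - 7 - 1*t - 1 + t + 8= 24*b^2 + 8*b*t + 120*b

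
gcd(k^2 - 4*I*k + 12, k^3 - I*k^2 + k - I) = 1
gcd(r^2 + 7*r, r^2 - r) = r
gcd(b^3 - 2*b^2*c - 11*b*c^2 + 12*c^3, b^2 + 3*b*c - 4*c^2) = b - c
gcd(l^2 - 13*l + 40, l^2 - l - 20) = l - 5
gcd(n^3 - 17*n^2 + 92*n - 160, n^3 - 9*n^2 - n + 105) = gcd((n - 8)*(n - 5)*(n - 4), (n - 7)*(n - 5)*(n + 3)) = n - 5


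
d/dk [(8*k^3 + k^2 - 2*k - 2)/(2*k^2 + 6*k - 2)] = (4*k^4 + 24*k^3 - 19*k^2/2 + k + 4)/(k^4 + 6*k^3 + 7*k^2 - 6*k + 1)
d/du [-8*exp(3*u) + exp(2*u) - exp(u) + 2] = (-24*exp(2*u) + 2*exp(u) - 1)*exp(u)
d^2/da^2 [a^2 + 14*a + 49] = 2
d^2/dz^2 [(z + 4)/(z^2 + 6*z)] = 2*(-z*(z + 6)*(3*z + 10) + 4*(z + 3)^2*(z + 4))/(z^3*(z + 6)^3)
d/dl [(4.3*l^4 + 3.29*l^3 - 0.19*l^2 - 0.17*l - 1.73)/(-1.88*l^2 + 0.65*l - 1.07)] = (-16.168*l^5 + 2.1998*l^4 - 14.127*l^3 - 11.004*l^2 - 6.0982*l + 1.3064)/(3.5344*l^4 - 2.444*l^3 + 4.4457*l^2 - 1.391*l + 1.1449)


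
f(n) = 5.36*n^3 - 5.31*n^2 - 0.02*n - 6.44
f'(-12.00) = 2442.94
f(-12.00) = -10032.92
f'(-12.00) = 2442.94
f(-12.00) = -10032.92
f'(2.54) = 76.75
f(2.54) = 47.09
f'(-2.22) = 102.81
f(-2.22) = -91.21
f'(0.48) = -1.41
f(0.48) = -7.08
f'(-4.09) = 312.40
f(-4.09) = -461.90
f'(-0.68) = 14.64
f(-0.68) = -10.57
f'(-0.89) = 22.17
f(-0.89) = -14.41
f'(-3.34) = 214.83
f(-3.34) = -265.32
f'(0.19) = -1.46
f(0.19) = -6.60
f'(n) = 16.08*n^2 - 10.62*n - 0.02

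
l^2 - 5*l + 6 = (l - 3)*(l - 2)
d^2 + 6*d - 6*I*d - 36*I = (d + 6)*(d - 6*I)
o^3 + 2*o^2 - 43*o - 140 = (o - 7)*(o + 4)*(o + 5)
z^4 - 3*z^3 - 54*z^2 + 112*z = z*(z - 8)*(z - 2)*(z + 7)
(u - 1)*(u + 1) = u^2 - 1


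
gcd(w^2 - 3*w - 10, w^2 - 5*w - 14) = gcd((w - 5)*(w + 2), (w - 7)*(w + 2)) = w + 2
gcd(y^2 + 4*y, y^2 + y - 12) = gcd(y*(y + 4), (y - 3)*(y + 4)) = y + 4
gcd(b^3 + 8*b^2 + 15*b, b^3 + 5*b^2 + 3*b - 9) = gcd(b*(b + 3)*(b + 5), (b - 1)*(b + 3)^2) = b + 3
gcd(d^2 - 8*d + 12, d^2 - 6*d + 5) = 1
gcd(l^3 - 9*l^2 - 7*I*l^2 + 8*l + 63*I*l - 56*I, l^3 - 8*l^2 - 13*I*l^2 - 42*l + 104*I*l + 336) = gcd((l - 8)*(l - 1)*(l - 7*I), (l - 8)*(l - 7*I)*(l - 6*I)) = l^2 + l*(-8 - 7*I) + 56*I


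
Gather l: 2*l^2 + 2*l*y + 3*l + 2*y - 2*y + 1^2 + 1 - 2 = 2*l^2 + l*(2*y + 3)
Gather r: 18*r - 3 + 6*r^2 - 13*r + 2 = 6*r^2 + 5*r - 1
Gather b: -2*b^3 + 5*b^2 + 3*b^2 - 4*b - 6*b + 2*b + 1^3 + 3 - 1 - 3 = -2*b^3 + 8*b^2 - 8*b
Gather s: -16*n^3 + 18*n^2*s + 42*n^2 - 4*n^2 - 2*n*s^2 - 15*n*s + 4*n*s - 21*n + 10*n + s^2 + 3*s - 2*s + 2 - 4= -16*n^3 + 38*n^2 - 11*n + s^2*(1 - 2*n) + s*(18*n^2 - 11*n + 1) - 2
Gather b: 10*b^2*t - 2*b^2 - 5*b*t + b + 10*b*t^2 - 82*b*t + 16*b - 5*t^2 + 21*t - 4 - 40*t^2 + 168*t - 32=b^2*(10*t - 2) + b*(10*t^2 - 87*t + 17) - 45*t^2 + 189*t - 36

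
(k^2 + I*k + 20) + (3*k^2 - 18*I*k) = 4*k^2 - 17*I*k + 20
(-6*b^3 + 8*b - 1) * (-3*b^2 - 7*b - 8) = 18*b^5 + 42*b^4 + 24*b^3 - 53*b^2 - 57*b + 8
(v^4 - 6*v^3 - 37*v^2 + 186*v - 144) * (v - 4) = v^5 - 10*v^4 - 13*v^3 + 334*v^2 - 888*v + 576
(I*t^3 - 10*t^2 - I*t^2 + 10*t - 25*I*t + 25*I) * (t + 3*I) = I*t^4 - 13*t^3 - I*t^3 + 13*t^2 - 55*I*t^2 + 75*t + 55*I*t - 75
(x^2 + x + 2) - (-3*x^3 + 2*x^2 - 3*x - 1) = 3*x^3 - x^2 + 4*x + 3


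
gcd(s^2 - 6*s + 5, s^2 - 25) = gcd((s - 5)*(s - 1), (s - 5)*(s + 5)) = s - 5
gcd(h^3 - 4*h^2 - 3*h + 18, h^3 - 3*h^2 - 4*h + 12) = h^2 - h - 6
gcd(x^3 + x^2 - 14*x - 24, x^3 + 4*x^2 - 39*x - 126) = x + 3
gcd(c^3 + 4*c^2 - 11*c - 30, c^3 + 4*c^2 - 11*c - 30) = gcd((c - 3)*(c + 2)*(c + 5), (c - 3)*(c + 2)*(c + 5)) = c^3 + 4*c^2 - 11*c - 30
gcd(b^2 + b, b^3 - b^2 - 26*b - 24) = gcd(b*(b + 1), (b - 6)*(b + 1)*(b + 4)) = b + 1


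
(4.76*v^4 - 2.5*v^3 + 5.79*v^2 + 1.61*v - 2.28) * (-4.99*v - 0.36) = -23.7524*v^5 + 10.7614*v^4 - 27.9921*v^3 - 10.1183*v^2 + 10.7976*v + 0.8208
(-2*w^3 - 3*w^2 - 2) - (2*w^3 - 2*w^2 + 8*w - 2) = -4*w^3 - w^2 - 8*w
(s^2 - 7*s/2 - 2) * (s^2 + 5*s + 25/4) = s^4 + 3*s^3/2 - 53*s^2/4 - 255*s/8 - 25/2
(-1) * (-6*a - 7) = 6*a + 7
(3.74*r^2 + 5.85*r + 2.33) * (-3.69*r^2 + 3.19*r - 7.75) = -13.8006*r^4 - 9.6559*r^3 - 18.9212*r^2 - 37.9048*r - 18.0575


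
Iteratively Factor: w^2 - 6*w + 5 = (w - 1)*(w - 5)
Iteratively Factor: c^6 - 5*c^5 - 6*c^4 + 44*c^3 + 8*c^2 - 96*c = (c - 3)*(c^5 - 2*c^4 - 12*c^3 + 8*c^2 + 32*c) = (c - 3)*(c - 2)*(c^4 - 12*c^2 - 16*c) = c*(c - 3)*(c - 2)*(c^3 - 12*c - 16) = c*(c - 4)*(c - 3)*(c - 2)*(c^2 + 4*c + 4) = c*(c - 4)*(c - 3)*(c - 2)*(c + 2)*(c + 2)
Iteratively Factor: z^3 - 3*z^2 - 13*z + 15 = (z - 5)*(z^2 + 2*z - 3) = (z - 5)*(z - 1)*(z + 3)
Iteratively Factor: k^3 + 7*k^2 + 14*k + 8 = (k + 2)*(k^2 + 5*k + 4) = (k + 2)*(k + 4)*(k + 1)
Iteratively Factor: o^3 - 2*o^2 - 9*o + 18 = (o + 3)*(o^2 - 5*o + 6) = (o - 2)*(o + 3)*(o - 3)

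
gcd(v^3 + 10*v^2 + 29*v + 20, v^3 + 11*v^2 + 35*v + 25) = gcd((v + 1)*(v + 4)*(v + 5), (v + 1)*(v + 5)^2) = v^2 + 6*v + 5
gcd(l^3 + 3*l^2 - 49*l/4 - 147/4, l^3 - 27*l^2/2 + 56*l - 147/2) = l - 7/2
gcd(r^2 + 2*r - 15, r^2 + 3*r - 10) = r + 5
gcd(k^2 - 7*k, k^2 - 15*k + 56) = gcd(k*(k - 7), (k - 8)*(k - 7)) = k - 7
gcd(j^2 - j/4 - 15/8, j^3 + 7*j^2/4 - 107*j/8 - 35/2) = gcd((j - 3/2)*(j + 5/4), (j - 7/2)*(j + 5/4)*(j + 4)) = j + 5/4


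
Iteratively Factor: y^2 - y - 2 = (y - 2)*(y + 1)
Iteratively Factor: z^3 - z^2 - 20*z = (z - 5)*(z^2 + 4*z) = (z - 5)*(z + 4)*(z)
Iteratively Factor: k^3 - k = (k + 1)*(k^2 - k) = k*(k + 1)*(k - 1)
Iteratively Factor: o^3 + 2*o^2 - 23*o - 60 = (o + 4)*(o^2 - 2*o - 15) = (o - 5)*(o + 4)*(o + 3)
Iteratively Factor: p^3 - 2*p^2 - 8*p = (p + 2)*(p^2 - 4*p) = (p - 4)*(p + 2)*(p)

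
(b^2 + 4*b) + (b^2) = 2*b^2 + 4*b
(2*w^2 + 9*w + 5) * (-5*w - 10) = -10*w^3 - 65*w^2 - 115*w - 50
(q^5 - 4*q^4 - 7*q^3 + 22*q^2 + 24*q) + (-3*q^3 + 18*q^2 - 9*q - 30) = q^5 - 4*q^4 - 10*q^3 + 40*q^2 + 15*q - 30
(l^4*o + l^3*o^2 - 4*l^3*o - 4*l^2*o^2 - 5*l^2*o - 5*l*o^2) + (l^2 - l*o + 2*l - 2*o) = l^4*o + l^3*o^2 - 4*l^3*o - 4*l^2*o^2 - 5*l^2*o + l^2 - 5*l*o^2 - l*o + 2*l - 2*o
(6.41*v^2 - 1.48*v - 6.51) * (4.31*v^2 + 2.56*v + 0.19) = 27.6271*v^4 + 10.0308*v^3 - 30.629*v^2 - 16.9468*v - 1.2369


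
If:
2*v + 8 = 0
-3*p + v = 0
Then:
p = -4/3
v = -4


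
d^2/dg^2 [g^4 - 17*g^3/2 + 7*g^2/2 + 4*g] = 12*g^2 - 51*g + 7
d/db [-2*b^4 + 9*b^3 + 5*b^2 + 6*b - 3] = -8*b^3 + 27*b^2 + 10*b + 6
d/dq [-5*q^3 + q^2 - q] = -15*q^2 + 2*q - 1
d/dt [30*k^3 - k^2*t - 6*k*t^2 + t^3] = -k^2 - 12*k*t + 3*t^2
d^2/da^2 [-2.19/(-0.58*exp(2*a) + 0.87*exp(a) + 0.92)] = ((1.9053 - 5.0808*exp(a))*(-0.58*exp(2*a) + 0.87*exp(a) + 0.92) - 2.19*(1.16*exp(a) - 0.87)*(2.32*exp(a) - 1.74)*exp(a))*exp(a)/(-0.58*exp(2*a) + 0.87*exp(a) + 0.92)^3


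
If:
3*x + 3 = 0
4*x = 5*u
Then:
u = -4/5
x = -1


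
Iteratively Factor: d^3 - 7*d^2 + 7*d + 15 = (d + 1)*(d^2 - 8*d + 15) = (d - 3)*(d + 1)*(d - 5)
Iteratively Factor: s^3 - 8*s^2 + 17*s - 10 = (s - 1)*(s^2 - 7*s + 10) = (s - 2)*(s - 1)*(s - 5)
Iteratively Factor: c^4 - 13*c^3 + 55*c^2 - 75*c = (c - 5)*(c^3 - 8*c^2 + 15*c) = (c - 5)^2*(c^2 - 3*c) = c*(c - 5)^2*(c - 3)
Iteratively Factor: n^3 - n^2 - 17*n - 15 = (n - 5)*(n^2 + 4*n + 3) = (n - 5)*(n + 3)*(n + 1)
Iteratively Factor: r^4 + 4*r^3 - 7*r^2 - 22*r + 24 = (r - 1)*(r^3 + 5*r^2 - 2*r - 24) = (r - 2)*(r - 1)*(r^2 + 7*r + 12) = (r - 2)*(r - 1)*(r + 4)*(r + 3)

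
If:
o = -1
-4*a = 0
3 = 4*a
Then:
No Solution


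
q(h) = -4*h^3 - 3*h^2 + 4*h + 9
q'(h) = -12*h^2 - 6*h + 4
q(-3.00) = 78.00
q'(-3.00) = -86.00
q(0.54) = 9.66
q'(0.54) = -2.74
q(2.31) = -47.07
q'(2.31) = -73.89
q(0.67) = 9.13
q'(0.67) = -5.41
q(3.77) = -232.89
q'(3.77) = -189.17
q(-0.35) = 7.40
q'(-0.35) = 4.63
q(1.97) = -25.34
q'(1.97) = -54.39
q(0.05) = 9.19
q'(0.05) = 3.67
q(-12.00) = 6441.00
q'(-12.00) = -1652.00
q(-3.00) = 78.00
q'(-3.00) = -86.00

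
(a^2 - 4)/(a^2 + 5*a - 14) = (a + 2)/(a + 7)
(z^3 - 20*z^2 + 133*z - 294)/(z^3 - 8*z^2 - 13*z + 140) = (z^2 - 13*z + 42)/(z^2 - z - 20)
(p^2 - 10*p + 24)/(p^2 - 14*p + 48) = (p - 4)/(p - 8)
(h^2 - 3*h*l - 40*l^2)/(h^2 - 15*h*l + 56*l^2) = (h + 5*l)/(h - 7*l)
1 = 1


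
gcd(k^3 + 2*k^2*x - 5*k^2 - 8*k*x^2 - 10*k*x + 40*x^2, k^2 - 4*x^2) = -k + 2*x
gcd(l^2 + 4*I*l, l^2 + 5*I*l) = l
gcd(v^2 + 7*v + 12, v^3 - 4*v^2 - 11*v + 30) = v + 3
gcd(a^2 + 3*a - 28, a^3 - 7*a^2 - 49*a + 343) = a + 7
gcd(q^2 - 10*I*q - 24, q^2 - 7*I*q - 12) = q - 4*I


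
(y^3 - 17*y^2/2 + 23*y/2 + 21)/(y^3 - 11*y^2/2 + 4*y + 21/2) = (y - 6)/(y - 3)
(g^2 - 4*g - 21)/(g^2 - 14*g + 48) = (g^2 - 4*g - 21)/(g^2 - 14*g + 48)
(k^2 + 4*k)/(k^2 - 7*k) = (k + 4)/(k - 7)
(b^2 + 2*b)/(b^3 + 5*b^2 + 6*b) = 1/(b + 3)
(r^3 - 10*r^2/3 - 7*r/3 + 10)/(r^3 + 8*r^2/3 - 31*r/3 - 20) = (r - 2)/(r + 4)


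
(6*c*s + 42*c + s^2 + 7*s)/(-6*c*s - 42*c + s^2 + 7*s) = (6*c + s)/(-6*c + s)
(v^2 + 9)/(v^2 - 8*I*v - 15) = (v + 3*I)/(v - 5*I)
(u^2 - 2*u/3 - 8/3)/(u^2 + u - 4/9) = 3*(u - 2)/(3*u - 1)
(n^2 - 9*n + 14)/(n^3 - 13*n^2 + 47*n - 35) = (n - 2)/(n^2 - 6*n + 5)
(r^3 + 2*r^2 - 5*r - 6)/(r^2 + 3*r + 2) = (r^2 + r - 6)/(r + 2)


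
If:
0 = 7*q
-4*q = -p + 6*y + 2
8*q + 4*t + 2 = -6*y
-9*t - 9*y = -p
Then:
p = -12/7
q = 0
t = 3/7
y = -13/21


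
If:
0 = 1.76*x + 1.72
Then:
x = -0.98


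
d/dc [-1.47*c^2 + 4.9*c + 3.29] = 4.9 - 2.94*c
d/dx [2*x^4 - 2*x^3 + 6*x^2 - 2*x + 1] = 8*x^3 - 6*x^2 + 12*x - 2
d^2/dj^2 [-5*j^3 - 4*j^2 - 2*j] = -30*j - 8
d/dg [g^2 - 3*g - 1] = 2*g - 3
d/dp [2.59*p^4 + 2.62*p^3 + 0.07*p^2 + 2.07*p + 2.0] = 10.36*p^3 + 7.86*p^2 + 0.14*p + 2.07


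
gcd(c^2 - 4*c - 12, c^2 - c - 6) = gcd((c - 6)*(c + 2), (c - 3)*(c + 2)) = c + 2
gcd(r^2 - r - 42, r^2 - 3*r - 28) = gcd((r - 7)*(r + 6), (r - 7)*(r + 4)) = r - 7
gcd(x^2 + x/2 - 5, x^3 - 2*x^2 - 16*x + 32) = x - 2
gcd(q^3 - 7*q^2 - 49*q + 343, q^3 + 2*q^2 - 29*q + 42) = q + 7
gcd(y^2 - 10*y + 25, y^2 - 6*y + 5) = y - 5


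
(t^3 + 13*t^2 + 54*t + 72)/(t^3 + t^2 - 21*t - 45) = (t^2 + 10*t + 24)/(t^2 - 2*t - 15)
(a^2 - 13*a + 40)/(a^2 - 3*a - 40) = (a - 5)/(a + 5)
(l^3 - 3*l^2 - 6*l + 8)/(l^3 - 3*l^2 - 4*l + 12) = (l^2 - 5*l + 4)/(l^2 - 5*l + 6)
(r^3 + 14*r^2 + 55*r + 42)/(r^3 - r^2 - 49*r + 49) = (r^2 + 7*r + 6)/(r^2 - 8*r + 7)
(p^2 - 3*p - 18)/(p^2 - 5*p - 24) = (p - 6)/(p - 8)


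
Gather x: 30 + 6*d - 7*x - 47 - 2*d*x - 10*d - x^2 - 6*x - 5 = -4*d - x^2 + x*(-2*d - 13) - 22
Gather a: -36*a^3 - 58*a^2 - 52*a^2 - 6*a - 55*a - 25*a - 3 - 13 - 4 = -36*a^3 - 110*a^2 - 86*a - 20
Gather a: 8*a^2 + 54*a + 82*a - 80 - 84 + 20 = 8*a^2 + 136*a - 144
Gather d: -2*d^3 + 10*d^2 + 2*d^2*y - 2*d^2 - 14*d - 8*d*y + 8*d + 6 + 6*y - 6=-2*d^3 + d^2*(2*y + 8) + d*(-8*y - 6) + 6*y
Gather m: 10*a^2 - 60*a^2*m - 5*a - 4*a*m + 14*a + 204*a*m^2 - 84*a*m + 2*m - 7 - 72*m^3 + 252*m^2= 10*a^2 + 9*a - 72*m^3 + m^2*(204*a + 252) + m*(-60*a^2 - 88*a + 2) - 7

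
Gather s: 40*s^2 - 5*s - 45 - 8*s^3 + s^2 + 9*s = -8*s^3 + 41*s^2 + 4*s - 45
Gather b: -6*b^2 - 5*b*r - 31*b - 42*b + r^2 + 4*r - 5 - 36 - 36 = -6*b^2 + b*(-5*r - 73) + r^2 + 4*r - 77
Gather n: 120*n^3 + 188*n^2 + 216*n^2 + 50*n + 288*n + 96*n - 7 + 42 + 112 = 120*n^3 + 404*n^2 + 434*n + 147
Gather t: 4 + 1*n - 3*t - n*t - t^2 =n - t^2 + t*(-n - 3) + 4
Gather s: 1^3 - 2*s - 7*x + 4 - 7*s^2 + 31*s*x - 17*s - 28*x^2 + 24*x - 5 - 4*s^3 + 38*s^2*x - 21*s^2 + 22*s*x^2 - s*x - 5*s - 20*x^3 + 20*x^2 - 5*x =-4*s^3 + s^2*(38*x - 28) + s*(22*x^2 + 30*x - 24) - 20*x^3 - 8*x^2 + 12*x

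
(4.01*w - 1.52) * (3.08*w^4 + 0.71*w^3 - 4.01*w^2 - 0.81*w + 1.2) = 12.3508*w^5 - 1.8345*w^4 - 17.1593*w^3 + 2.8471*w^2 + 6.0432*w - 1.824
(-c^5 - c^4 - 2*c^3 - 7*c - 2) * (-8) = 8*c^5 + 8*c^4 + 16*c^3 + 56*c + 16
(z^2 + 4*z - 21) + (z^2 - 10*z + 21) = 2*z^2 - 6*z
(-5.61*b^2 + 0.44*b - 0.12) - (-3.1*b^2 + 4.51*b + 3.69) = -2.51*b^2 - 4.07*b - 3.81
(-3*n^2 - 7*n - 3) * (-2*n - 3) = 6*n^3 + 23*n^2 + 27*n + 9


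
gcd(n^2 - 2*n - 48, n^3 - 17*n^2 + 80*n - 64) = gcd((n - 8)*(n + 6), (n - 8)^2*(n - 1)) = n - 8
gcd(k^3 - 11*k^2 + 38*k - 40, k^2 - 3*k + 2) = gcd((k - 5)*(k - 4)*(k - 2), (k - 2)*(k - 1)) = k - 2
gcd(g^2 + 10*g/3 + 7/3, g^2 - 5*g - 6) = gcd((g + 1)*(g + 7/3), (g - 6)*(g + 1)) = g + 1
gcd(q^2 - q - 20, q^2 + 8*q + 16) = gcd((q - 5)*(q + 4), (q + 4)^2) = q + 4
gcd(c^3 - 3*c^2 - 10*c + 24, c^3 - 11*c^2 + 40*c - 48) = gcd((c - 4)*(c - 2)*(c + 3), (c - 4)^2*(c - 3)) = c - 4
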